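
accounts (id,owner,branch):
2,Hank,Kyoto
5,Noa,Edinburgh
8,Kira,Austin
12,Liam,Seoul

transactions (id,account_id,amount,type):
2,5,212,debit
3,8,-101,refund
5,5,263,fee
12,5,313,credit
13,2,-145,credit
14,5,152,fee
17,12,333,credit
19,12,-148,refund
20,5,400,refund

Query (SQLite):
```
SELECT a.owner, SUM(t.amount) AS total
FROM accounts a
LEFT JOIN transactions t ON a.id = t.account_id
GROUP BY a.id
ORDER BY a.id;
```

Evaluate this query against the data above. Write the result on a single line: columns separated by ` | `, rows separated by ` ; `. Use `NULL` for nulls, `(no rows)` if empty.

LEFT JOIN keeps every accounts row; unmatched ones get NULL for transactions columns.
Group by accounts.id and compute SUM(t.amount). SUM over an all-NULL group is NULL.
  2: ids {13} → SUM(t.amount)=-145
  5: ids {2, 5, 12, 14, 20} → SUM(t.amount)=1340
  8: ids {3} → SUM(t.amount)=-101
  12: ids {17, 19} → SUM(t.amount)=185

Hank | -145 ; Noa | 1340 ; Kira | -101 ; Liam | 185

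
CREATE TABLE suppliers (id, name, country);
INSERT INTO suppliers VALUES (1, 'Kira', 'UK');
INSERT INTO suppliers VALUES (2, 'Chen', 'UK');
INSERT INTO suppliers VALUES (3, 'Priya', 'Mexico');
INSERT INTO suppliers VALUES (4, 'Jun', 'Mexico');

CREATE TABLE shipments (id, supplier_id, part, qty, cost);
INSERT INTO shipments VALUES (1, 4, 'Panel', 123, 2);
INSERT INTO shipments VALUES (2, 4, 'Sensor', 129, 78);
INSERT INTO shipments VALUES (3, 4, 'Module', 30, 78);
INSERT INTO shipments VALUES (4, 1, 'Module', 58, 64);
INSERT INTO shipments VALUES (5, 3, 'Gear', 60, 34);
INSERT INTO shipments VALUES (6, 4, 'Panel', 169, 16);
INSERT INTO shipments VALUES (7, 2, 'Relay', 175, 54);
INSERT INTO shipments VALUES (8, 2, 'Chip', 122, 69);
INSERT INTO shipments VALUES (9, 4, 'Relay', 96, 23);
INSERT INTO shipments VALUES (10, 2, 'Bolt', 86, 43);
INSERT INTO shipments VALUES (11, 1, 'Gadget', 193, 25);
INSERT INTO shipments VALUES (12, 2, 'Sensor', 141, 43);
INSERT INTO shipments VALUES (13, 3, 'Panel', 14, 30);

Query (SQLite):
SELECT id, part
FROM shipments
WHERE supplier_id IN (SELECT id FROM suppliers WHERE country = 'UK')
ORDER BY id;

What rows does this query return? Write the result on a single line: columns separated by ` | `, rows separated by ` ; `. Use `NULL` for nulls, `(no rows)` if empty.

Inner query: suppliers.id where country = 'UK'.
Outer: keep shipments rows whose supplier_id is in that set.
Inner query → {1, 2}

4 | Module ; 7 | Relay ; 8 | Chip ; 10 | Bolt ; 11 | Gadget ; 12 | Sensor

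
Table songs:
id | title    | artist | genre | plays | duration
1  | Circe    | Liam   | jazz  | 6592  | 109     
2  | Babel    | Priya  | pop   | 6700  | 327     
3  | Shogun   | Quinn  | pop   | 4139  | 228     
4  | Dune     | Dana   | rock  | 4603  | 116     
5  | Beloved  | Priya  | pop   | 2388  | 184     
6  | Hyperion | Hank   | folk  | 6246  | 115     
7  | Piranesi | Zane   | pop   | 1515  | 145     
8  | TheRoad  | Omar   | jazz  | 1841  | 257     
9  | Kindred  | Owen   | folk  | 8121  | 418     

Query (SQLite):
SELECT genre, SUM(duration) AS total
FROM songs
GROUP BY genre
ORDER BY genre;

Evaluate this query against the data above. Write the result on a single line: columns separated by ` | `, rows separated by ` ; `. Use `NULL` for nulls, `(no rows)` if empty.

folk | 533 ; jazz | 366 ; pop | 884 ; rock | 116

Partition songs by genre; compute SUM(duration) within each group.
  folk: ids {6, 9} → SUM(duration)=533
  jazz: ids {1, 8} → SUM(duration)=366
  pop: ids {2, 3, 5, 7} → SUM(duration)=884
  rock: ids {4} → SUM(duration)=116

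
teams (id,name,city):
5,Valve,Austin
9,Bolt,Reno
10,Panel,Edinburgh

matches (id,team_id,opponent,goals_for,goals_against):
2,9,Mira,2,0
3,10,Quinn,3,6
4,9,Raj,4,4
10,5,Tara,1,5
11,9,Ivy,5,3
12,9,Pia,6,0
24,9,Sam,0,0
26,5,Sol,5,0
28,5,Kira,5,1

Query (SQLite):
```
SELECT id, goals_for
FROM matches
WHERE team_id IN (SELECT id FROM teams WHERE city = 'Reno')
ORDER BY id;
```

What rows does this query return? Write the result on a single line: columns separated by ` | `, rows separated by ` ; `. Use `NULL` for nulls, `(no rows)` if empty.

Inner query: teams.id where city = 'Reno'.
Outer: keep matches rows whose team_id is in that set.
Inner query → {9}

2 | 2 ; 4 | 4 ; 11 | 5 ; 12 | 6 ; 24 | 0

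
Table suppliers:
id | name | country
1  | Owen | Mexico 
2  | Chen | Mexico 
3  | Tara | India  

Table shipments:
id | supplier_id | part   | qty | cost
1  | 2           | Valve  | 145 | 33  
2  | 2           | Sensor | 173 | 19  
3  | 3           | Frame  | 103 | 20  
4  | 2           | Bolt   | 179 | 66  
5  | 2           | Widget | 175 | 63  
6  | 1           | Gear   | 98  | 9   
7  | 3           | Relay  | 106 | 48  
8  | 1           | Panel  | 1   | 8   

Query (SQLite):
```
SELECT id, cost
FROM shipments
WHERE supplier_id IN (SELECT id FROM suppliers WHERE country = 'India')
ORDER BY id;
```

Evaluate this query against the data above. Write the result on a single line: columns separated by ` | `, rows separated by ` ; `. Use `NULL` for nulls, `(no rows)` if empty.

Inner query: suppliers.id where country = 'India'.
Outer: keep shipments rows whose supplier_id is in that set.
Inner query → {3}

3 | 20 ; 7 | 48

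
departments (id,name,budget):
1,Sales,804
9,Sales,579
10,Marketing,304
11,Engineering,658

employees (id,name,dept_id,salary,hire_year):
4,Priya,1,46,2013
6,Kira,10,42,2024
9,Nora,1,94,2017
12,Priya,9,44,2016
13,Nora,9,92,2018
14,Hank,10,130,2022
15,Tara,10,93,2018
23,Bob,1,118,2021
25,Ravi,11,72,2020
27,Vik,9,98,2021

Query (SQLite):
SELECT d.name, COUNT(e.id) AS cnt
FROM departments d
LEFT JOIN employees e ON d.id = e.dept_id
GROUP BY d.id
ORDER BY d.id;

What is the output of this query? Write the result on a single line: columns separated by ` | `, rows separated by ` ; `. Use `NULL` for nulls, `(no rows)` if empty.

Sales | 3 ; Sales | 3 ; Marketing | 3 ; Engineering | 1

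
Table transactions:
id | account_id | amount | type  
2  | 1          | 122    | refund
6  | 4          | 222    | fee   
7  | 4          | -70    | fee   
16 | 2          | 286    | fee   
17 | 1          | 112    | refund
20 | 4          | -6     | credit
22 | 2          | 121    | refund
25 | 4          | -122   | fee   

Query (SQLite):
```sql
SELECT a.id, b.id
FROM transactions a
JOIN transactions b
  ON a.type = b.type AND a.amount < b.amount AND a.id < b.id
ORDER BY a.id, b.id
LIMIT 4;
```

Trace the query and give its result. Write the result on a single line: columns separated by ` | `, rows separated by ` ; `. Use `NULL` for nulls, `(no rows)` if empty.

Pairs (a,b) with same type, a.amount < b.amount, a.id < b.id.
type groups: credit:{20} fee:{6,7,16,25} refund:{2,17,22}
Ordered by (a.id, b.id); first 4.

6 | 16 ; 7 | 16 ; 17 | 22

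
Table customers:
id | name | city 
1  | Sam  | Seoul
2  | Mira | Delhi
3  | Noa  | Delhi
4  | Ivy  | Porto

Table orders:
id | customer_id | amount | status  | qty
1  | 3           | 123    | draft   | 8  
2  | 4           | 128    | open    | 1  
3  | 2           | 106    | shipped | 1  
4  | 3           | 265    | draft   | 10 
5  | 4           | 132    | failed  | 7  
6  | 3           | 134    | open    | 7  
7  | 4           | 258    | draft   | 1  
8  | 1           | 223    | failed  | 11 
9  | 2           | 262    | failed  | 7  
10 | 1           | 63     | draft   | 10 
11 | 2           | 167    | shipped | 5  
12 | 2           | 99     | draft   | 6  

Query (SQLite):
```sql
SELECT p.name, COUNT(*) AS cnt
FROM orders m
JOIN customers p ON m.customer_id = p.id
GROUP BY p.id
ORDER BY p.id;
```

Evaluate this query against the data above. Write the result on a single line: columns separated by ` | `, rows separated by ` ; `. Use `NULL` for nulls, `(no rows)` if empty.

Sam | 2 ; Mira | 4 ; Noa | 3 ; Ivy | 3

Join each orders row to its customers via customer_id.
Group joined rows by customers.id; compute COUNT(*) per group.
  1: ids {8, 10} → COUNT(*)=2
  2: ids {3, 9, 11, 12} → COUNT(*)=4
  3: ids {1, 4, 6} → COUNT(*)=3
  4: ids {2, 5, 7} → COUNT(*)=3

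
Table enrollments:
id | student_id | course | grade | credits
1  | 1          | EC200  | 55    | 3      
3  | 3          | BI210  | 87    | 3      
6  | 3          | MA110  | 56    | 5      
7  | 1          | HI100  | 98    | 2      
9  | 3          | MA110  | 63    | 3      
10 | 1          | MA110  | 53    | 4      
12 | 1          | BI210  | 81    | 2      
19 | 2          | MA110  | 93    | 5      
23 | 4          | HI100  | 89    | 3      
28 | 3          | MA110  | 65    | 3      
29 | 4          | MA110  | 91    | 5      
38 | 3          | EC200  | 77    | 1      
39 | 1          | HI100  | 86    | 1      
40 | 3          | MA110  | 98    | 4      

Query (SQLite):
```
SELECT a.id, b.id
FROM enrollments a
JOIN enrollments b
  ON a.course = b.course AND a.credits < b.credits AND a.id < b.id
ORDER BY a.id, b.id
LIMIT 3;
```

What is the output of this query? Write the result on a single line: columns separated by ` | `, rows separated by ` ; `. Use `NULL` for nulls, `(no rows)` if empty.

7 | 23 ; 9 | 10 ; 9 | 19

Pairs (a,b) with same course, a.credits < b.credits, a.id < b.id.
course groups: BI210:{3,12} EC200:{1,38} HI100:{7,23,39} MA110:{6,9,10,19,28,29,40}
Ordered by (a.id, b.id); first 3.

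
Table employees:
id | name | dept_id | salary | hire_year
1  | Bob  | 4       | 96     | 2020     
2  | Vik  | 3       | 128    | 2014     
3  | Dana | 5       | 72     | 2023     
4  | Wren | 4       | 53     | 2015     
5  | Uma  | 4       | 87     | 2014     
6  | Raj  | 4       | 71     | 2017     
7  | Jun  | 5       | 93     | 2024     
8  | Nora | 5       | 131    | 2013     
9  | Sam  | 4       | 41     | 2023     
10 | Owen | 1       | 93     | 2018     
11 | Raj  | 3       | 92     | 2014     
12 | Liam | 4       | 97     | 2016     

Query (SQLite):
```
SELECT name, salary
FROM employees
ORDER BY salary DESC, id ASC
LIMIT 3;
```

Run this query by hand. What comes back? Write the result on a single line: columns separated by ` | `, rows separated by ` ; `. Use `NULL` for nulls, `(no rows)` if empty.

Sort by salary desc, tiebreak id asc: (131, id=8), (128, id=2), (97, id=12), (96, id=1), (93, id=7), (93, id=10) …. Take first 3.

Nora | 131 ; Vik | 128 ; Liam | 97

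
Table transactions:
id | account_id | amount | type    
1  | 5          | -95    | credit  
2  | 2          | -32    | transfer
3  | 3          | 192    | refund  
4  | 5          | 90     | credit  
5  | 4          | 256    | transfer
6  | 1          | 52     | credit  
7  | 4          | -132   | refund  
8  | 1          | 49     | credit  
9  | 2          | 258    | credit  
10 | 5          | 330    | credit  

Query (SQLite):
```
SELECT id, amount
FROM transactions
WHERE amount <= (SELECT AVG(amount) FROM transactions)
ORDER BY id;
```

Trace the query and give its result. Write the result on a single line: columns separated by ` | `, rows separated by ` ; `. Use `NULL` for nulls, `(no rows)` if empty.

Scalar subquery: AVG(amount) over all transactions rows = 96.8.
Keep rows where amount <= that value.

1 | -95 ; 2 | -32 ; 4 | 90 ; 6 | 52 ; 7 | -132 ; 8 | 49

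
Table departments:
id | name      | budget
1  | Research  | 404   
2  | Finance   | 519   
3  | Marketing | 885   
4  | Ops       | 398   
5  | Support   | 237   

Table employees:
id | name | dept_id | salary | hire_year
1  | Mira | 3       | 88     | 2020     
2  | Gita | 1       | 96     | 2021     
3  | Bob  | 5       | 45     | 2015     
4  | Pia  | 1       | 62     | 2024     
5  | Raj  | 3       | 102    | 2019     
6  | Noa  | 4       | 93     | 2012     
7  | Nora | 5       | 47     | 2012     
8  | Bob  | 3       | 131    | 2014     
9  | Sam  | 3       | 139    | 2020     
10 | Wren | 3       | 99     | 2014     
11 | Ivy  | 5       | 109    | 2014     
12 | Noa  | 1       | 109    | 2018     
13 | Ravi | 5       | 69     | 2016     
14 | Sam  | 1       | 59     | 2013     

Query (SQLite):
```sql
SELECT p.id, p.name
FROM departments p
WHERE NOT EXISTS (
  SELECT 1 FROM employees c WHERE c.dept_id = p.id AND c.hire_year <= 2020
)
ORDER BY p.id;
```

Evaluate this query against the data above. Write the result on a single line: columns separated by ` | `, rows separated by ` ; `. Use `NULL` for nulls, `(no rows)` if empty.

2 | Finance

For each departments row, check whether any employees with matching dept_id has hire_year <= 2020.
Keep rows where that is false.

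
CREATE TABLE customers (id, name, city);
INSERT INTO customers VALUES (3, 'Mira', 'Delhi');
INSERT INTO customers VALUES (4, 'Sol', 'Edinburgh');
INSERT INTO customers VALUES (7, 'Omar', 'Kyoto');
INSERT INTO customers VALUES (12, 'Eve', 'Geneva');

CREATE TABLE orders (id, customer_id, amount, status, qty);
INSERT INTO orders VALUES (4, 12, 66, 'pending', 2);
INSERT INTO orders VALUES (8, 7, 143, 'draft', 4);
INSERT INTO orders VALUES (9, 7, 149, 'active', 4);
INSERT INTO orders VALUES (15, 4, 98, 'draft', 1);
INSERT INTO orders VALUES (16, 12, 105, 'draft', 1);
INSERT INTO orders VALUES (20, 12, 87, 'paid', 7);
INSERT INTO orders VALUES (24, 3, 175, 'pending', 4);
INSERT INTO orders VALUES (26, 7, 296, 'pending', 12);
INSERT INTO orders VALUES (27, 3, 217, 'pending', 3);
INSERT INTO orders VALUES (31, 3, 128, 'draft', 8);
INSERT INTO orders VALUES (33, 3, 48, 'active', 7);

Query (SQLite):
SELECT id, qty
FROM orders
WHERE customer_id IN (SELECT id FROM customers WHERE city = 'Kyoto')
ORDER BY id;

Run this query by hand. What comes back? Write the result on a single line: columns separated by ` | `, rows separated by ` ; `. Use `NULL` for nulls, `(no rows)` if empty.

8 | 4 ; 9 | 4 ; 26 | 12

Inner query: customers.id where city = 'Kyoto'.
Outer: keep orders rows whose customer_id is in that set.
Inner query → {7}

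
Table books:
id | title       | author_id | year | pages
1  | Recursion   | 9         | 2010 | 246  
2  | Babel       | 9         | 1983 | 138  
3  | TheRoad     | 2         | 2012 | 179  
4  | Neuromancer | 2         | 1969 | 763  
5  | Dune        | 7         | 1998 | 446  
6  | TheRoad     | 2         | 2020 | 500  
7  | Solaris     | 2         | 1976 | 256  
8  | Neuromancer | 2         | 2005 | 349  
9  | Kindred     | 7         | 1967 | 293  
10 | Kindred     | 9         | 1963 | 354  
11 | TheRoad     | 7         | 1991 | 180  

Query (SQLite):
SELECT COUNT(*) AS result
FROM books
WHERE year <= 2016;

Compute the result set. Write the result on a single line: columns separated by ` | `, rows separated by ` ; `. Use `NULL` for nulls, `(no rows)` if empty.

10

Rows where year <= 2016 → pages values: [246, 138, 179, 763, 446, 256, 349, 293, 354, 180].
COUNT(*) counts rows → 10.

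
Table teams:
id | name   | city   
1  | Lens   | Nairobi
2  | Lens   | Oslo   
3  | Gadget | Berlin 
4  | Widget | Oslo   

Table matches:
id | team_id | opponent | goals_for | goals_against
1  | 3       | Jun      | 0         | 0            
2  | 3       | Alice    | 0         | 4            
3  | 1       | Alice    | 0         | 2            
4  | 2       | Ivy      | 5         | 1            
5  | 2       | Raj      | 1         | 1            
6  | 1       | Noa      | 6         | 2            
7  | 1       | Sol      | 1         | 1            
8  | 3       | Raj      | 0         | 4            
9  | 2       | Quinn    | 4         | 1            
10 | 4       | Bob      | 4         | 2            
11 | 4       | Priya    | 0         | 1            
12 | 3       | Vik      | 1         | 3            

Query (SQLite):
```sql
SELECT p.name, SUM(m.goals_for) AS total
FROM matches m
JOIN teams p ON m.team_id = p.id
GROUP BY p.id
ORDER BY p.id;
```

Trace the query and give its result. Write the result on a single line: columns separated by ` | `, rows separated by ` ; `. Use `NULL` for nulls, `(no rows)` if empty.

Join each matches row to its teams via team_id.
Group joined rows by teams.id; compute SUM(m.goals_for) per group.
  1: ids {3, 6, 7} → SUM(m.goals_for)=7
  2: ids {4, 5, 9} → SUM(m.goals_for)=10
  3: ids {1, 2, 8, 12} → SUM(m.goals_for)=1
  4: ids {10, 11} → SUM(m.goals_for)=4

Lens | 7 ; Lens | 10 ; Gadget | 1 ; Widget | 4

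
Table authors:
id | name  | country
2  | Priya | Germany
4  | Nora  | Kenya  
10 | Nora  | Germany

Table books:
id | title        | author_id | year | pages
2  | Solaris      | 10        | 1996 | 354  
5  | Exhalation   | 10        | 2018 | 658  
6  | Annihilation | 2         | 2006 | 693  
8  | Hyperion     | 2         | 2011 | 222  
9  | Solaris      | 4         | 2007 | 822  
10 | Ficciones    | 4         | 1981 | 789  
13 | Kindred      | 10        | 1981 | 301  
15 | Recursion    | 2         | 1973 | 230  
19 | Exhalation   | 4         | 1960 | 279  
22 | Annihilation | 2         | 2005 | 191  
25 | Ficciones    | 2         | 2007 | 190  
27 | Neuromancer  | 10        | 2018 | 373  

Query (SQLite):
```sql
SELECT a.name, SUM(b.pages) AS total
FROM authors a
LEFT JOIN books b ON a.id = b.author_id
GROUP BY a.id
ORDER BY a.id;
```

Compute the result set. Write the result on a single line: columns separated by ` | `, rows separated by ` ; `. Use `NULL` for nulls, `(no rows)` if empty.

Priya | 1526 ; Nora | 1890 ; Nora | 1686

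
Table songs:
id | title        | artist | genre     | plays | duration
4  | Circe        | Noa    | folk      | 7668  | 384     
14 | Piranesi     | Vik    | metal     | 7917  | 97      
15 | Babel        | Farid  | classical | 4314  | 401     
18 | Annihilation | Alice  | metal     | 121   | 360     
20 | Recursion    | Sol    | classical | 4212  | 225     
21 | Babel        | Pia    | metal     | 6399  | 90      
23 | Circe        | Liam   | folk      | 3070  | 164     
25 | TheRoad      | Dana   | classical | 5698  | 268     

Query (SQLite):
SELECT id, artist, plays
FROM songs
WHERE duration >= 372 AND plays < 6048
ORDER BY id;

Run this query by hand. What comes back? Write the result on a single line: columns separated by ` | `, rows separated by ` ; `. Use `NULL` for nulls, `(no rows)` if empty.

15 | Farid | 4314

duration >= 372: ids {4, 15}
plays < 6048: ids {15, 18, 20, 23, 25}
Combine with AND.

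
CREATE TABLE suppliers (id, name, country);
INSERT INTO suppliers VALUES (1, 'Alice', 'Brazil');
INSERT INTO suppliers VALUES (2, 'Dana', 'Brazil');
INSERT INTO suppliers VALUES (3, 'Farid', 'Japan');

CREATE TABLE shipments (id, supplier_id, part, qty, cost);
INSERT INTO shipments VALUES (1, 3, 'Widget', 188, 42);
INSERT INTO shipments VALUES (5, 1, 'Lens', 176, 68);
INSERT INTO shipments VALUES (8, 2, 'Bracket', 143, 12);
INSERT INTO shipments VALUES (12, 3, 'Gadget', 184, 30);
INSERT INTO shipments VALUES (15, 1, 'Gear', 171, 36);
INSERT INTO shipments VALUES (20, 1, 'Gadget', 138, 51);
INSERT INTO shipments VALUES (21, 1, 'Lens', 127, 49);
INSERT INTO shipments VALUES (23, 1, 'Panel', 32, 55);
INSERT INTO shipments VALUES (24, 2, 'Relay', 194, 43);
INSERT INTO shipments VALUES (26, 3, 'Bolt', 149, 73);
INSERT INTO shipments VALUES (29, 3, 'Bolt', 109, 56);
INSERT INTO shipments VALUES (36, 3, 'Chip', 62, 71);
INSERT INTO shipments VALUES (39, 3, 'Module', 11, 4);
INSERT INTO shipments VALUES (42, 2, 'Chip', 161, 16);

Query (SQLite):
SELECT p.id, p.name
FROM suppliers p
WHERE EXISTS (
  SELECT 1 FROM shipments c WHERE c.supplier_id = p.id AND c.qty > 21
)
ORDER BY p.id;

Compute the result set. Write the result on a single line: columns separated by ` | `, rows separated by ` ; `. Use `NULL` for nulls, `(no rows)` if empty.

1 | Alice ; 2 | Dana ; 3 | Farid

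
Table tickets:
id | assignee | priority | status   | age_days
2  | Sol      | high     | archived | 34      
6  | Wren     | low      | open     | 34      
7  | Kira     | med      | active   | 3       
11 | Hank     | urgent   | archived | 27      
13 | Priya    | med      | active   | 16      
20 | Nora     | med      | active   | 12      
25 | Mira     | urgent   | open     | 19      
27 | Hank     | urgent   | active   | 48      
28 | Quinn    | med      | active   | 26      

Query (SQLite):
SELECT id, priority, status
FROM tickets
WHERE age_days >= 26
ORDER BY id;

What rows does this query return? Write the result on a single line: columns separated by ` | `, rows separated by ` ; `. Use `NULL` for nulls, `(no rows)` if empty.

age_days >= 26: ids {2, 6, 11, 27, 28}

2 | high | archived ; 6 | low | open ; 11 | urgent | archived ; 27 | urgent | active ; 28 | med | active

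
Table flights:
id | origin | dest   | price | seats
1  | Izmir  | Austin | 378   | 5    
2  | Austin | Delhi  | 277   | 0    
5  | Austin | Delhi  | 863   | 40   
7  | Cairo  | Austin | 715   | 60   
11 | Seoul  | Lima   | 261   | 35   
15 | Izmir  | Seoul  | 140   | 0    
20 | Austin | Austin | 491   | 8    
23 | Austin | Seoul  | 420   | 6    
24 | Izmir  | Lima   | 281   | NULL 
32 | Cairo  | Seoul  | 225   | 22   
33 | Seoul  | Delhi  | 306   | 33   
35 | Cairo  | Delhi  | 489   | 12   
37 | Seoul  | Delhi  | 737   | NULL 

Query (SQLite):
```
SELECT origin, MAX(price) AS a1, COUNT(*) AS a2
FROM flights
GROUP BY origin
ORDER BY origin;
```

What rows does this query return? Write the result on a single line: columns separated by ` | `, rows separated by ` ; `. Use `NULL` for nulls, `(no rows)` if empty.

Austin | 863 | 4 ; Cairo | 715 | 3 ; Izmir | 378 | 3 ; Seoul | 737 | 3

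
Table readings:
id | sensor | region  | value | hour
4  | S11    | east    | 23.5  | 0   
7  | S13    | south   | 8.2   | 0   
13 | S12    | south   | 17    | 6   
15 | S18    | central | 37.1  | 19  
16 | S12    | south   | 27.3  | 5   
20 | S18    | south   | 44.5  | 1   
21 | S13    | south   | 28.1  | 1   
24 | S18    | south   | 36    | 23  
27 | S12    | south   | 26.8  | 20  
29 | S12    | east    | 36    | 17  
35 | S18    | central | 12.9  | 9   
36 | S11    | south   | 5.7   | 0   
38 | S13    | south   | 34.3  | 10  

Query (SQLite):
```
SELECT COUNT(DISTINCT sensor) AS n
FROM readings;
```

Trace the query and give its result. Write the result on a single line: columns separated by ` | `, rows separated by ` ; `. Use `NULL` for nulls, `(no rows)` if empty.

4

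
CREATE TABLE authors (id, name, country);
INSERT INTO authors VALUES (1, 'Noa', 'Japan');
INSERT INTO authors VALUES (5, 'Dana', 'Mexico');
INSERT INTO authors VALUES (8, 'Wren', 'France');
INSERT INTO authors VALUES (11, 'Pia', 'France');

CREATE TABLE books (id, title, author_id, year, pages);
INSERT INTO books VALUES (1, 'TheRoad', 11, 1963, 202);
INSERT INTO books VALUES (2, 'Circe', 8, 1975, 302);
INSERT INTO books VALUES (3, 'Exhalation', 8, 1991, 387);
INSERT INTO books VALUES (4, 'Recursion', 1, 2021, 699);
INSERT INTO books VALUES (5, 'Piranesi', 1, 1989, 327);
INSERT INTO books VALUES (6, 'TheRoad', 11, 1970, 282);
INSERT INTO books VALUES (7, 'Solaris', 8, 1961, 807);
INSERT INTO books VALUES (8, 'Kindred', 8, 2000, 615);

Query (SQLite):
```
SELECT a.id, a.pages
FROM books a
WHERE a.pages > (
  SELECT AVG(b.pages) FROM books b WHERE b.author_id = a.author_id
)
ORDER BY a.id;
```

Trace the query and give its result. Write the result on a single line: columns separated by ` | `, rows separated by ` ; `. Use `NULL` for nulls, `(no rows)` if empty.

4 | 699 ; 6 | 282 ; 7 | 807 ; 8 | 615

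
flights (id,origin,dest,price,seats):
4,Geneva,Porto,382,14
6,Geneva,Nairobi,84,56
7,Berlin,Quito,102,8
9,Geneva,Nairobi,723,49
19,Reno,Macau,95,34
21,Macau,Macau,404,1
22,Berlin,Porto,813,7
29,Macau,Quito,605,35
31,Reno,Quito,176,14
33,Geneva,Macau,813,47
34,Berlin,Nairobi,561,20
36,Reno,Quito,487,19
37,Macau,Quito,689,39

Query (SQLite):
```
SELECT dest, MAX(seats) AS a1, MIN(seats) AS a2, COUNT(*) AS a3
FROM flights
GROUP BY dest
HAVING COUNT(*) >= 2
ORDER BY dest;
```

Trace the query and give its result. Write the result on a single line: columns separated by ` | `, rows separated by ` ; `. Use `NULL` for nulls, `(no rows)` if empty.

Macau | 47 | 1 | 3 ; Nairobi | 56 | 20 | 3 ; Porto | 14 | 7 | 2 ; Quito | 39 | 8 | 5

Group flights by dest.
Per group compute: MAX(seats), MIN(seats), COUNT(*).
HAVING: drop groups with fewer than 2 rows.
  Macau: ids {19, 21, 33} → MAX(seats)=47, MIN(seats)=1, COUNT(*)=3
  Nairobi: ids {6, 9, 34} → MAX(seats)=56, MIN(seats)=20, COUNT(*)=3
  Porto: ids {4, 22} → MAX(seats)=14, MIN(seats)=7, COUNT(*)=2
  Quito: ids {7, 29, 31, 36, 37} → MAX(seats)=39, MIN(seats)=8, COUNT(*)=5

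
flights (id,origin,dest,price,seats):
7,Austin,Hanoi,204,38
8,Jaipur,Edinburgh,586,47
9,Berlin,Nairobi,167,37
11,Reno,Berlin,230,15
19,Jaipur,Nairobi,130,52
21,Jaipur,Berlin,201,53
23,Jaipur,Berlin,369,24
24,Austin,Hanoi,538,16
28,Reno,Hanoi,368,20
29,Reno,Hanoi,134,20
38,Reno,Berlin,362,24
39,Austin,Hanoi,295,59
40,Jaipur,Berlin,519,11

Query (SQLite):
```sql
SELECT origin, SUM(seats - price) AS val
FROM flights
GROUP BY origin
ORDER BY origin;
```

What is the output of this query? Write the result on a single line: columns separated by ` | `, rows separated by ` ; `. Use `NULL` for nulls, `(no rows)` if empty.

For each row compute seats - price.
Group by origin; take SUM of the expression per group.
  Austin: ids {7, 24, 39} → SUM(seats - price)=-924
  Berlin: ids {9} → SUM(seats - price)=-130
  Jaipur: ids {8, 19, 21, 23, 40} → SUM(seats - price)=-1618
  Reno: ids {11, 28, 29, 38} → SUM(seats - price)=-1015

Austin | -924 ; Berlin | -130 ; Jaipur | -1618 ; Reno | -1015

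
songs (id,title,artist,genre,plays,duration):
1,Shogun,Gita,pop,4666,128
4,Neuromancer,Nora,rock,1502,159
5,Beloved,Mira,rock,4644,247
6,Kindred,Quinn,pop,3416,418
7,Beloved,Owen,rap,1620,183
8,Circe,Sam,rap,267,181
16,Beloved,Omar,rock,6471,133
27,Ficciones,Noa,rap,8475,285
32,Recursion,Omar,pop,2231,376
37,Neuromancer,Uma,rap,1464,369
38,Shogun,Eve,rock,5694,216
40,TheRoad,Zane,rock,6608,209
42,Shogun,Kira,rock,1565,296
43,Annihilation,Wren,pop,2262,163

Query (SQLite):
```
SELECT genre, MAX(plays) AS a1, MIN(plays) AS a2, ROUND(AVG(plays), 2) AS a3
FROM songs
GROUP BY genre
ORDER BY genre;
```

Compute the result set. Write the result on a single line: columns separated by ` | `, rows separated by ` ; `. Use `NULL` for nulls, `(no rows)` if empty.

pop | 4666 | 2231 | 3143.75 ; rap | 8475 | 267 | 2956.5 ; rock | 6608 | 1502 | 4414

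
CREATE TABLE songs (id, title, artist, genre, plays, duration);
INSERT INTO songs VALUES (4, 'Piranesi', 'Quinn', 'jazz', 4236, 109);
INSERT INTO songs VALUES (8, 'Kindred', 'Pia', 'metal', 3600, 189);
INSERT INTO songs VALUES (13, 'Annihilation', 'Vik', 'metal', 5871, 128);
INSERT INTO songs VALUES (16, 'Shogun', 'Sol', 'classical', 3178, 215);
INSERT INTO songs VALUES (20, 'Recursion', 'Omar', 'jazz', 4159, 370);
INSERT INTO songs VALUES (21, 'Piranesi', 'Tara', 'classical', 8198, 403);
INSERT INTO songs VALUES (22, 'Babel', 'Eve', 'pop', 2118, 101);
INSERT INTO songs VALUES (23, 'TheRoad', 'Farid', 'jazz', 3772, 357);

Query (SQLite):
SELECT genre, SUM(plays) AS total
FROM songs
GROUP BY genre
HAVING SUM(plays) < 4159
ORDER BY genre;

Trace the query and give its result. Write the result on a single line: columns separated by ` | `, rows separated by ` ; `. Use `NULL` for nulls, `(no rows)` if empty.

pop | 2118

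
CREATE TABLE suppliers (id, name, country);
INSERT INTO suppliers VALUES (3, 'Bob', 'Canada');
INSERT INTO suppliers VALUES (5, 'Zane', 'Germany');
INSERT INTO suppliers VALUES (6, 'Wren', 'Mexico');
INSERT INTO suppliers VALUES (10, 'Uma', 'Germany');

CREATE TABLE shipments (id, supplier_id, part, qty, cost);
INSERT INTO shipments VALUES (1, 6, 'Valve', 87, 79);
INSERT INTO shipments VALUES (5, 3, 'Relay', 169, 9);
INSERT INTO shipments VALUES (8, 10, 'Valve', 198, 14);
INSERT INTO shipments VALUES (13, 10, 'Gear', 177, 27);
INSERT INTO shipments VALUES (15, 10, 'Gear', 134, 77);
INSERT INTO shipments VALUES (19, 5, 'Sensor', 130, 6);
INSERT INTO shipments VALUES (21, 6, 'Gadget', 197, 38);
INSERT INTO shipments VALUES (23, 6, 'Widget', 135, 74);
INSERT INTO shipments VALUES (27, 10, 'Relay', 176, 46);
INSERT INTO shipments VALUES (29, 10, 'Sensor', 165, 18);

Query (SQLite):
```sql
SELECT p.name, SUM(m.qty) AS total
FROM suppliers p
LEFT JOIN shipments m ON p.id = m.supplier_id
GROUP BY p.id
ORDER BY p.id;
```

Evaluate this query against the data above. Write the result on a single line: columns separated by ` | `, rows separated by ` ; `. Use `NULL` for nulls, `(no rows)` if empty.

LEFT JOIN keeps every suppliers row; unmatched ones get NULL for shipments columns.
Group by suppliers.id and compute SUM(m.qty). SUM over an all-NULL group is NULL.
  3: ids {5} → SUM(m.qty)=169
  5: ids {19} → SUM(m.qty)=130
  6: ids {1, 21, 23} → SUM(m.qty)=419
  10: ids {8, 13, 15, 27, 29} → SUM(m.qty)=850

Bob | 169 ; Zane | 130 ; Wren | 419 ; Uma | 850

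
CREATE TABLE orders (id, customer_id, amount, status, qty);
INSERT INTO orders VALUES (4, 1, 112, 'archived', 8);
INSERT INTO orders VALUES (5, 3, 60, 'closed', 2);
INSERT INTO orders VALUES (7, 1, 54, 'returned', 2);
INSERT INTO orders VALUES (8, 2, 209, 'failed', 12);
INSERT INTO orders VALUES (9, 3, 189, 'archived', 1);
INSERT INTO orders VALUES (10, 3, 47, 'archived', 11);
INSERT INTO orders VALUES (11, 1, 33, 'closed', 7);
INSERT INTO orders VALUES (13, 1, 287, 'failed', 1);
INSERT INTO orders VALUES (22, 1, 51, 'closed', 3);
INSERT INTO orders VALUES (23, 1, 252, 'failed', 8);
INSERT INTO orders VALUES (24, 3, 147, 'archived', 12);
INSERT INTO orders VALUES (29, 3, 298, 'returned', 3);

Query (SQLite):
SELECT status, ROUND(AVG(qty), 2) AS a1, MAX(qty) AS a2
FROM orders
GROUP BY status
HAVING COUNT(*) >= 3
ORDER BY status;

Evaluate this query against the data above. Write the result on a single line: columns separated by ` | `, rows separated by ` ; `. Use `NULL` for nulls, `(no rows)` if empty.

archived | 8 | 12 ; closed | 4 | 7 ; failed | 7 | 12

Group orders by status.
Per group compute: ROUND(AVG(qty), 2), MAX(qty).
HAVING: drop groups with fewer than 3 rows.
  archived: ids {4, 9, 10, 24} → ROUND(AVG(qty), 2)=8, MAX(qty)=12
  closed: ids {5, 11, 22} → ROUND(AVG(qty), 2)=4, MAX(qty)=7
  failed: ids {8, 13, 23} → ROUND(AVG(qty), 2)=7, MAX(qty)=12
  returned: ids {7, 29} → ROUND(AVG(qty), 2)=2.5, MAX(qty)=3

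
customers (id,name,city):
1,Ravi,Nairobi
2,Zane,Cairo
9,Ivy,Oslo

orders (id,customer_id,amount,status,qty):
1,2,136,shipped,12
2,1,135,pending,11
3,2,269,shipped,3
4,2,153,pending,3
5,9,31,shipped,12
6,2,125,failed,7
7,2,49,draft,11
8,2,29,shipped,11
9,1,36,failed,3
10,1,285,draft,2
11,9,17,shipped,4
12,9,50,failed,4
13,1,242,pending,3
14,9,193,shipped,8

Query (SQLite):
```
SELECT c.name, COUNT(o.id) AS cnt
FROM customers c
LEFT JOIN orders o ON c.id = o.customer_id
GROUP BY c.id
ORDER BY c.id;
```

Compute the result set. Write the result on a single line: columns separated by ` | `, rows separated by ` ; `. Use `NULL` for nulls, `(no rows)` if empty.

LEFT JOIN keeps every customers row; unmatched ones get NULL for orders columns.
Group by customers.id and compute COUNT(o.id). COUNT(col) of an all-NULL group is 0.
  1: ids {2, 9, 10, 13} → COUNT(o.id)=4
  2: ids {1, 3, 4, 6, 7, 8} → COUNT(o.id)=6
  9: ids {5, 11, 12, 14} → COUNT(o.id)=4

Ravi | 4 ; Zane | 6 ; Ivy | 4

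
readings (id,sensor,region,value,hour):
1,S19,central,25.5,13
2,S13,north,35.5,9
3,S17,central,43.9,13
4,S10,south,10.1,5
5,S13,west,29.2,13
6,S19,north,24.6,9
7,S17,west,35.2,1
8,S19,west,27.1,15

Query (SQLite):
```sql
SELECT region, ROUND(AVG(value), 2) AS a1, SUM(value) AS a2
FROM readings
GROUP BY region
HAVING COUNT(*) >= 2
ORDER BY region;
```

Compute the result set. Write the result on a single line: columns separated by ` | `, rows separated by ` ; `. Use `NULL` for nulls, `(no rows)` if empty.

Group readings by region.
Per group compute: ROUND(AVG(value), 2), SUM(value).
HAVING: drop groups with fewer than 2 rows.
  central: ids {1, 3} → ROUND(AVG(value), 2)=34.7, SUM(value)=69.4
  north: ids {2, 6} → ROUND(AVG(value), 2)=30.05, SUM(value)=60.1
  south: ids {4} → ROUND(AVG(value), 2)=10.1, SUM(value)=10.1
  west: ids {5, 7, 8} → ROUND(AVG(value), 2)=30.5, SUM(value)=91.5

central | 34.7 | 69.4 ; north | 30.05 | 60.1 ; west | 30.5 | 91.5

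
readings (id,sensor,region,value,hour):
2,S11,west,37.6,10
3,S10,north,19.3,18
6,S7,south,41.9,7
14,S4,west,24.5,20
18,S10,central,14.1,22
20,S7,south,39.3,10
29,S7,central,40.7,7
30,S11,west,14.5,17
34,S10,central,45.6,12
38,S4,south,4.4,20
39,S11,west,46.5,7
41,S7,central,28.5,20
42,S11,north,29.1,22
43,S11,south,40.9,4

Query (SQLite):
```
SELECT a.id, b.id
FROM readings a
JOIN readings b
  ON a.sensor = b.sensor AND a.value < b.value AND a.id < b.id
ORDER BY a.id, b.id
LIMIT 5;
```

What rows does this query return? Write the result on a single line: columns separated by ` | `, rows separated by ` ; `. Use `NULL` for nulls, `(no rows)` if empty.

Pairs (a,b) with same sensor, a.value < b.value, a.id < b.id.
sensor groups: S10:{3,18,34} S11:{2,30,39,42,43} S4:{14,38} S7:{6,20,29,41}
Ordered by (a.id, b.id); first 5.

2 | 39 ; 2 | 43 ; 3 | 34 ; 18 | 34 ; 20 | 29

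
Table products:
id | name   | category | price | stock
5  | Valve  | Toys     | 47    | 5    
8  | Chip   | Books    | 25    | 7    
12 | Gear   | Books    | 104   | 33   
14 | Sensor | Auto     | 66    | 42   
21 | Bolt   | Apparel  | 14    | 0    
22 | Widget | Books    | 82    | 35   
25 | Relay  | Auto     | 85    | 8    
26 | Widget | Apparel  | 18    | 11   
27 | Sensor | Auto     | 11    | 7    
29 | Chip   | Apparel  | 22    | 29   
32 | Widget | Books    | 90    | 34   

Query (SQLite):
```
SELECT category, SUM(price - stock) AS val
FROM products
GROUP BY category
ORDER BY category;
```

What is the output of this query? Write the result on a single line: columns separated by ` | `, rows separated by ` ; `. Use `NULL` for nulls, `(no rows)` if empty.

Apparel | 14 ; Auto | 105 ; Books | 192 ; Toys | 42

For each row compute price - stock.
Group by category; take SUM of the expression per group.
  Apparel: ids {21, 26, 29} → SUM(price - stock)=14
  Auto: ids {14, 25, 27} → SUM(price - stock)=105
  Books: ids {8, 12, 22, 32} → SUM(price - stock)=192
  Toys: ids {5} → SUM(price - stock)=42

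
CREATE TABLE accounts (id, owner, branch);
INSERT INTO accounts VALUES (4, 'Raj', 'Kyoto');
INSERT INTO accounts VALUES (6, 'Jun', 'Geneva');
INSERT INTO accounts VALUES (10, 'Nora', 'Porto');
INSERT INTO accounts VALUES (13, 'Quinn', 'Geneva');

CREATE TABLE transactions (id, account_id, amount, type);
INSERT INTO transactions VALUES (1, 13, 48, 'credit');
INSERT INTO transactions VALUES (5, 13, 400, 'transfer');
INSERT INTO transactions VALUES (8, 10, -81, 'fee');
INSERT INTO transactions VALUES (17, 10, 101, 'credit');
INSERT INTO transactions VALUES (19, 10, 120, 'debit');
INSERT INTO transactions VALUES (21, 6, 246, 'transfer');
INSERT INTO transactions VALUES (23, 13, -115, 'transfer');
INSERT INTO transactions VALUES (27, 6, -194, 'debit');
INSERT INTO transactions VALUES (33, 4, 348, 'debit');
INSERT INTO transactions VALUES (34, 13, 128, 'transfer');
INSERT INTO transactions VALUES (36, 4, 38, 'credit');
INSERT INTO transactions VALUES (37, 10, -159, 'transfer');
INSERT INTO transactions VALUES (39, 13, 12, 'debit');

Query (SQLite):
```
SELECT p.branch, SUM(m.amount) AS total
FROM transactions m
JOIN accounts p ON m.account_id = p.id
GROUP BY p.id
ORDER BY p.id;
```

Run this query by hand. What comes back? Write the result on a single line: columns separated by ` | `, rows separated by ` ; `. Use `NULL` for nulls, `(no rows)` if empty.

Kyoto | 386 ; Geneva | 52 ; Porto | -19 ; Geneva | 473

Join each transactions row to its accounts via account_id.
Group joined rows by accounts.id; compute SUM(m.amount) per group.
  4: ids {33, 36} → SUM(m.amount)=386
  6: ids {21, 27} → SUM(m.amount)=52
  10: ids {8, 17, 19, 37} → SUM(m.amount)=-19
  13: ids {1, 5, 23, 34, 39} → SUM(m.amount)=473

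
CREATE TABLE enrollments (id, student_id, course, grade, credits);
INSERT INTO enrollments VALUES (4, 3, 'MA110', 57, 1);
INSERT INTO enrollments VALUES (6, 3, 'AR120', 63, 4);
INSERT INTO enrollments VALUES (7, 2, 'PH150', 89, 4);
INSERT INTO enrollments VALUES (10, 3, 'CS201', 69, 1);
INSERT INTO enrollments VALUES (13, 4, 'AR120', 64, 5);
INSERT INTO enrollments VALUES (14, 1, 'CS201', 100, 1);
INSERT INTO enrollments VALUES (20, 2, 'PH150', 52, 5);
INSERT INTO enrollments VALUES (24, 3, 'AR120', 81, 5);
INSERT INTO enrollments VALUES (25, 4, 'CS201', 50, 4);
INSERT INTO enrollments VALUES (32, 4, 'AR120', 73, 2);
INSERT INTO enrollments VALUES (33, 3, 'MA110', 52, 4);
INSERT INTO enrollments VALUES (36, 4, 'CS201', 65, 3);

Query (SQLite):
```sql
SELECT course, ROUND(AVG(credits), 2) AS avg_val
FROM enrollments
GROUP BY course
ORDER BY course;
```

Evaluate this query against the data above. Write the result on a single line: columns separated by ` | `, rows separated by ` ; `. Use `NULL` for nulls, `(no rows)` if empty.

AR120 | 4 ; CS201 | 2.25 ; MA110 | 2.5 ; PH150 | 4.5

Partition enrollments by course; compute ROUND(AVG(credits), 2) within each group.
  AR120: ids {6, 13, 24, 32} → ROUND(AVG(credits), 2)=4
  CS201: ids {10, 14, 25, 36} → ROUND(AVG(credits), 2)=2.25
  MA110: ids {4, 33} → ROUND(AVG(credits), 2)=2.5
  PH150: ids {7, 20} → ROUND(AVG(credits), 2)=4.5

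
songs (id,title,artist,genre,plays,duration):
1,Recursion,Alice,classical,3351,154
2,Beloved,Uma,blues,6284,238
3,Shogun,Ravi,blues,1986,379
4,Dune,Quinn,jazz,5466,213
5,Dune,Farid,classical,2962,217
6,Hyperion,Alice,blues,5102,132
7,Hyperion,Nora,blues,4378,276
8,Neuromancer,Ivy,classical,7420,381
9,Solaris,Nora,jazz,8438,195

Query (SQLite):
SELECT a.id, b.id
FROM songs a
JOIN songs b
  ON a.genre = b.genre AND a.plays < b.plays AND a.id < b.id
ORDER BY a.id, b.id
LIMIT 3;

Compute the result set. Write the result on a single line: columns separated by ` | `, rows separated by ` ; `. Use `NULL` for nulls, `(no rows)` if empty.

1 | 8 ; 3 | 6 ; 3 | 7

Pairs (a,b) with same genre, a.plays < b.plays, a.id < b.id.
genre groups: blues:{2,3,6,7} classical:{1,5,8} jazz:{4,9}
Ordered by (a.id, b.id); first 3.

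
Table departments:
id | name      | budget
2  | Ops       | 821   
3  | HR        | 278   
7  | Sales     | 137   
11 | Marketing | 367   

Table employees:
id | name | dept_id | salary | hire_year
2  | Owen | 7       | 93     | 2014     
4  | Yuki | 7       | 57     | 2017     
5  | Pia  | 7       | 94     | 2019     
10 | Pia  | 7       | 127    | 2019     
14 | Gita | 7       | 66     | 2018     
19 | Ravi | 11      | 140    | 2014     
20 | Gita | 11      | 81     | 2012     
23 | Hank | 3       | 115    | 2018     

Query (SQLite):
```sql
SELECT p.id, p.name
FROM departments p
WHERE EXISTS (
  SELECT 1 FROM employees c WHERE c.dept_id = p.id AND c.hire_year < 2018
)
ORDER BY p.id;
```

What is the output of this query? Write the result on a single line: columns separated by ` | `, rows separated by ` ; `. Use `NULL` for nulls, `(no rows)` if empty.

7 | Sales ; 11 | Marketing

For each departments row, check whether any employees with matching dept_id has hire_year < 2018.
Keep rows where that is true.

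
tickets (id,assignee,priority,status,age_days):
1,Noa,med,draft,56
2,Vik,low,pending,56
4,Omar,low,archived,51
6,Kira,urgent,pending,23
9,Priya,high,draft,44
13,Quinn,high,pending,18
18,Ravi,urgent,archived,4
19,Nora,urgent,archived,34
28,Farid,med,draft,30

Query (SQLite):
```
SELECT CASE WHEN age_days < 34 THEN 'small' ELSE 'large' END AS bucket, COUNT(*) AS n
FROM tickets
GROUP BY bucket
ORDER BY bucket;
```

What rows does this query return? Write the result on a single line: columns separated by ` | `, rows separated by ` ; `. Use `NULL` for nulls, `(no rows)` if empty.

Bucket rows by age_days < 34 → 'small' else 'large'; count each bucket.

large | 5 ; small | 4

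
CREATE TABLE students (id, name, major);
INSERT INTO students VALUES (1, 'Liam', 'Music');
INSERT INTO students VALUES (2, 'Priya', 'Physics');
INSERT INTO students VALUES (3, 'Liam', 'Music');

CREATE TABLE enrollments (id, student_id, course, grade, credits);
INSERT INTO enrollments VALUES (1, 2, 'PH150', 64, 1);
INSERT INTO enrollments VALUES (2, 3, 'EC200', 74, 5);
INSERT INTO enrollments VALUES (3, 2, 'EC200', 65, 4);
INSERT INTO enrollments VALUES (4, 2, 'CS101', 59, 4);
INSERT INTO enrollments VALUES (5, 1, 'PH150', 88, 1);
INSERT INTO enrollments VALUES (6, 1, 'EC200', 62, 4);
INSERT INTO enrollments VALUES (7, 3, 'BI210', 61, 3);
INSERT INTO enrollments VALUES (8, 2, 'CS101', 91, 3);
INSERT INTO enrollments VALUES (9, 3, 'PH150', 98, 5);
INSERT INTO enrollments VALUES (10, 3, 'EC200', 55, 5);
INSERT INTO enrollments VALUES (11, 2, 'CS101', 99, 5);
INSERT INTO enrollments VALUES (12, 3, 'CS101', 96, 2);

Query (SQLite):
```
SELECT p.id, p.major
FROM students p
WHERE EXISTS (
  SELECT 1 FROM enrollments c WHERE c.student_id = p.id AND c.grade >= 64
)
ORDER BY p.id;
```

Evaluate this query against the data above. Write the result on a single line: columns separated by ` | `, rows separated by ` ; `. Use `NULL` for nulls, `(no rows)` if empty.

1 | Music ; 2 | Physics ; 3 | Music

For each students row, check whether any enrollments with matching student_id has grade >= 64.
Keep rows where that is true.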